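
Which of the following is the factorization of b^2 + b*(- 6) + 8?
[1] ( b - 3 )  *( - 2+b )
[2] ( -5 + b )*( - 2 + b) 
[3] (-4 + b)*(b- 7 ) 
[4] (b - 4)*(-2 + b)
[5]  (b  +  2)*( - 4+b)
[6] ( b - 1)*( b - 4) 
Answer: 4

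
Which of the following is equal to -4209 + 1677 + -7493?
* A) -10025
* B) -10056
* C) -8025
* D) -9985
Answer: A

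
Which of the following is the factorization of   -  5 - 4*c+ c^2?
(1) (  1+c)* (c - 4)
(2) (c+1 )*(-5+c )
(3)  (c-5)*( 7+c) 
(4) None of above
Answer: 2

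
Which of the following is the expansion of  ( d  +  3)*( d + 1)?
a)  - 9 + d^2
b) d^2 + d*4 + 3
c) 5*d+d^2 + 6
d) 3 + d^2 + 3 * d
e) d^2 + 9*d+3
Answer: b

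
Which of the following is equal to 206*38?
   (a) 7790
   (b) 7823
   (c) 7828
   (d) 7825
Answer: c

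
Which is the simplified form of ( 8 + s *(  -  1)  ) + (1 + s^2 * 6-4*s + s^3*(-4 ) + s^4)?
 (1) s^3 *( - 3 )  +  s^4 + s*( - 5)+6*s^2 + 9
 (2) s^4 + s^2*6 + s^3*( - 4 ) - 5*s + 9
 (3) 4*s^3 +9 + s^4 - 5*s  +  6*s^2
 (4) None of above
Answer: 2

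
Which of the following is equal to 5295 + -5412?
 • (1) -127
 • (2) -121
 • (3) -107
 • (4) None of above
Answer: 4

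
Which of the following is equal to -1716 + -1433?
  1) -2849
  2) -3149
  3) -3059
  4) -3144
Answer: 2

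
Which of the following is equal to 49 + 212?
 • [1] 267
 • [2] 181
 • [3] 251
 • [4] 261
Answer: 4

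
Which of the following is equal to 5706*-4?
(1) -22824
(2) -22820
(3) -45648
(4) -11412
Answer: 1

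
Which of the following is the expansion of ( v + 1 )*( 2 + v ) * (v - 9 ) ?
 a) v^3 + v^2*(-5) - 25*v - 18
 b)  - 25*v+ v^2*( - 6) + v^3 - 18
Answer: b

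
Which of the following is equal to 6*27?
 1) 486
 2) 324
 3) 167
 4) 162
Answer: 4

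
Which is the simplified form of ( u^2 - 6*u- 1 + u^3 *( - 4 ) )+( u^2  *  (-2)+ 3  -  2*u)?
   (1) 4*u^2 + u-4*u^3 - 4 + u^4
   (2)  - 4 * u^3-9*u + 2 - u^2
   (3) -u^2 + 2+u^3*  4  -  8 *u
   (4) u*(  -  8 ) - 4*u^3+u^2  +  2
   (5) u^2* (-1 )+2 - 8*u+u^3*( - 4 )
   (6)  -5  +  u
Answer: 5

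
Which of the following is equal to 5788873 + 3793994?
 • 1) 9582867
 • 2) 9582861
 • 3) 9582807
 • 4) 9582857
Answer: 1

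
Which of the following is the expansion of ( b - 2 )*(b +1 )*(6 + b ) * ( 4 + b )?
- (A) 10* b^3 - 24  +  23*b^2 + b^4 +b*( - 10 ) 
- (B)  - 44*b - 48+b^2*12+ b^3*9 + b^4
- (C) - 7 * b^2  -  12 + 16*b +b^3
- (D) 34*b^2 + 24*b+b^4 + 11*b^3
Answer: B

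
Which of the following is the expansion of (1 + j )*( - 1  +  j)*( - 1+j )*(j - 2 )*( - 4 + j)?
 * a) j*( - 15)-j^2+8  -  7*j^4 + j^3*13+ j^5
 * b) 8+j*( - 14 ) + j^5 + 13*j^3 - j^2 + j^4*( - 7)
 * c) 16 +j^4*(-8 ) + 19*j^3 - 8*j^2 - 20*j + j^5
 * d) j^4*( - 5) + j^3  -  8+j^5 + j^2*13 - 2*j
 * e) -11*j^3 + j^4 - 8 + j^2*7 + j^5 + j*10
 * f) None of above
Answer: b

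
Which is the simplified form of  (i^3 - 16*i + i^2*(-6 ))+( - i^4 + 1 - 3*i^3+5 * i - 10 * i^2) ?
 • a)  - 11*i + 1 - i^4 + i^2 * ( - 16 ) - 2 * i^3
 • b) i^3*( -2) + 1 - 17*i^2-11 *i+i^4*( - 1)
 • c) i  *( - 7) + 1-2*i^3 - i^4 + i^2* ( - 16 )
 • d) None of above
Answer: a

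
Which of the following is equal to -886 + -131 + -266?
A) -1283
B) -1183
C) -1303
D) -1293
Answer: A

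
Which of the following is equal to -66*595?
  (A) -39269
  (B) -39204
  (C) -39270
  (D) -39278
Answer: C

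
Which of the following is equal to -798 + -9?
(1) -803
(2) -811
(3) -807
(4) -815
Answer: 3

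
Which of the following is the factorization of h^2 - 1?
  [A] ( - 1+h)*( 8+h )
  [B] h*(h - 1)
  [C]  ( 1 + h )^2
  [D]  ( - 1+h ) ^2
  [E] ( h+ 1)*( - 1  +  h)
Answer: E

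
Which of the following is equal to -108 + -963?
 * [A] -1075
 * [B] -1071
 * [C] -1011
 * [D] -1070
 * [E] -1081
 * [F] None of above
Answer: B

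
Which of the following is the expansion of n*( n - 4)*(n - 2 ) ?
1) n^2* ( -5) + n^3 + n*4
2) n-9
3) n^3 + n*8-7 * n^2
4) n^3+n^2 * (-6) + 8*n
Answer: 4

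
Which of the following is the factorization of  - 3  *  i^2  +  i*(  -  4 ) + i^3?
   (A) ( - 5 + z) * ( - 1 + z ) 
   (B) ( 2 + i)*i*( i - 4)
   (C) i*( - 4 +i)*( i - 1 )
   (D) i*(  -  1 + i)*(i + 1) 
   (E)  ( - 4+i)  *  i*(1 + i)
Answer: E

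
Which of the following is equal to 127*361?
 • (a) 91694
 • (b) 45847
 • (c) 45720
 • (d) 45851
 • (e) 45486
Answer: b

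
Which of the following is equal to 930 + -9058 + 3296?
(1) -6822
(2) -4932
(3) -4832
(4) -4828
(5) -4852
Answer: 3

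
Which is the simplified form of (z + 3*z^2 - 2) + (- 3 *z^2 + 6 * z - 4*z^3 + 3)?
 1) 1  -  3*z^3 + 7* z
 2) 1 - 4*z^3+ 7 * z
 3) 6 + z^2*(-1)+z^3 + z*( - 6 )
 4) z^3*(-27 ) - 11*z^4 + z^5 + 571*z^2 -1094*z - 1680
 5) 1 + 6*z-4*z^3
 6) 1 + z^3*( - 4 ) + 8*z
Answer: 2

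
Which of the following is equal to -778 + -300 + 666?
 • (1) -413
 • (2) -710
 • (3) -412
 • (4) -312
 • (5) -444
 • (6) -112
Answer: 3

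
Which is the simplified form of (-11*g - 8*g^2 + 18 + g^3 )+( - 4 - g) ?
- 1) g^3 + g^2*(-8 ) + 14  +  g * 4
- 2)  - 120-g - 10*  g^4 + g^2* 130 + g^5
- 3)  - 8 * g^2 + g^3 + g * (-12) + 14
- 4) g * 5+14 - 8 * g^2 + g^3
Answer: 3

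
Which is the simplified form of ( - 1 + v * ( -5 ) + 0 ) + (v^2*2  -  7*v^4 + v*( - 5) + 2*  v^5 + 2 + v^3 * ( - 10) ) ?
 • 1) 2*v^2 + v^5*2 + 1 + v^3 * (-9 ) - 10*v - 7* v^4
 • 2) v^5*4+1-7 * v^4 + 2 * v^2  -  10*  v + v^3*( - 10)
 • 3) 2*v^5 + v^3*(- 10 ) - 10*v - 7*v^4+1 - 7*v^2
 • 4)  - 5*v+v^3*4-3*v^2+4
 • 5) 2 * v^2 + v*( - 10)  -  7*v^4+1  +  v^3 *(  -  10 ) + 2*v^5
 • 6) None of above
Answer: 5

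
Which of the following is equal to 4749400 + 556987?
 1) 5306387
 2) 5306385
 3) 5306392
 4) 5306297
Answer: 1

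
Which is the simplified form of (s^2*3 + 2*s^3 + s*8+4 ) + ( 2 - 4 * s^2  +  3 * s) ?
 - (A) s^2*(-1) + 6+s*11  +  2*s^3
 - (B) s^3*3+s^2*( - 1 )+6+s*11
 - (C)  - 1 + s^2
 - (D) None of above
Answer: A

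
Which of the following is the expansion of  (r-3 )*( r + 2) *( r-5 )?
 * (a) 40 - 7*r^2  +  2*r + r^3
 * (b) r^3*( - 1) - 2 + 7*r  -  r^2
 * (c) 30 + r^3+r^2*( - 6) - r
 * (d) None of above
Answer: c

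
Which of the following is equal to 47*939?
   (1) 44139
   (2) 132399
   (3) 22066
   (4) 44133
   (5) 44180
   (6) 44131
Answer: 4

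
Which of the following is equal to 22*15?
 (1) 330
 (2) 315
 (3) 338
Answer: 1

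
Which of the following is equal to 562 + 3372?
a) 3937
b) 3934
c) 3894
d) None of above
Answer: b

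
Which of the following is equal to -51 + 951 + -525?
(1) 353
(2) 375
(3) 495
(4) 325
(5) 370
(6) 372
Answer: 2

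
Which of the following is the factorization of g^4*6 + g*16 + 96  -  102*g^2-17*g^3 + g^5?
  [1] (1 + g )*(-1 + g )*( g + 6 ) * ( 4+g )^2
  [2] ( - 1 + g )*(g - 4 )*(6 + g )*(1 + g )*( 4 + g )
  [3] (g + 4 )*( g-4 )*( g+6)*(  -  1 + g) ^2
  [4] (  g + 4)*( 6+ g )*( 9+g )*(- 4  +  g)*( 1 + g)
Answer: 2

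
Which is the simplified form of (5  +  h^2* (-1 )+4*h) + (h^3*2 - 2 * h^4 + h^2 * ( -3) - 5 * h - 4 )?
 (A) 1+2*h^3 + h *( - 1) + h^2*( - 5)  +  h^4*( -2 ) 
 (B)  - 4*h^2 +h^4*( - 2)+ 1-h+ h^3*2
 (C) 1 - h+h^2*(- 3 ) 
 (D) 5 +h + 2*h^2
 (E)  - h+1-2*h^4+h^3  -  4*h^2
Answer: B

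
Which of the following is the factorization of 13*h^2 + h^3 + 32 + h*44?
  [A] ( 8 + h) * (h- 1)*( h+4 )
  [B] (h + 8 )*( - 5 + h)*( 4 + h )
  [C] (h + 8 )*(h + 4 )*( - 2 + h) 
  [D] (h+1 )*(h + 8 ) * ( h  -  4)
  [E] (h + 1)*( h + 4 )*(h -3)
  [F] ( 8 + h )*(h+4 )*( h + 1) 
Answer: F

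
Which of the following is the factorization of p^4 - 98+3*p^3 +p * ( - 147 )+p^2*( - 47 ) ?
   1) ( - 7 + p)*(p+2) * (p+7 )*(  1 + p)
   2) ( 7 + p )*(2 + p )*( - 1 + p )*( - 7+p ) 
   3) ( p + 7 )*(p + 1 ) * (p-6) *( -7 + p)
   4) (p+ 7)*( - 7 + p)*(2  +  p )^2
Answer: 1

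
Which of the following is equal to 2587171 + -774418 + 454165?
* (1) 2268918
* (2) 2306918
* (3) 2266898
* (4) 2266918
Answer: 4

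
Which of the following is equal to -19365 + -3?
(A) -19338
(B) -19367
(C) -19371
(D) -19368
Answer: D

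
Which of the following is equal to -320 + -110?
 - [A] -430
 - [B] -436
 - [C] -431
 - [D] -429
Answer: A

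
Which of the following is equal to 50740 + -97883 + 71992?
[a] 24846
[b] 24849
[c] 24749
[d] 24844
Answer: b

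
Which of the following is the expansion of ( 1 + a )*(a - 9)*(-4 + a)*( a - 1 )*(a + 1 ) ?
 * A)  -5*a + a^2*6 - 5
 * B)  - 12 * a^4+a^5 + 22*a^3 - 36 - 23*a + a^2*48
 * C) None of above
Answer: B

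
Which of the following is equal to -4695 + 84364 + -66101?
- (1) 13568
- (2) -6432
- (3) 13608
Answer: 1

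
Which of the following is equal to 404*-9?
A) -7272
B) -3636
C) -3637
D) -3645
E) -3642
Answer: B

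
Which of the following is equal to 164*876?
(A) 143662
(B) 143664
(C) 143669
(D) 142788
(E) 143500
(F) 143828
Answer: B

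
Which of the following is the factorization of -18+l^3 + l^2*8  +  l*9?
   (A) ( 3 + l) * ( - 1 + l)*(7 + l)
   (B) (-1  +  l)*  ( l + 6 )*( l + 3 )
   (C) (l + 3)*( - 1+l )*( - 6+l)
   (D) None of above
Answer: B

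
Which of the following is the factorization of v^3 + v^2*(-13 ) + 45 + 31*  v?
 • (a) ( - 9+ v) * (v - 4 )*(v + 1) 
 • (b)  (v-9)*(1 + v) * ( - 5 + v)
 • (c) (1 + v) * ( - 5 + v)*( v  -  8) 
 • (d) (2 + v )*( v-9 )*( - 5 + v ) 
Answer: b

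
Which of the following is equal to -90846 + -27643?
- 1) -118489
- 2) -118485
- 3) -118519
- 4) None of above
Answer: 1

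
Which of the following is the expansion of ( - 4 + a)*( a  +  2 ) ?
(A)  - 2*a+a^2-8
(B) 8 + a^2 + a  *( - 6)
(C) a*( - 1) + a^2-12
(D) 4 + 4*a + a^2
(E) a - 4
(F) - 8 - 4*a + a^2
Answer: A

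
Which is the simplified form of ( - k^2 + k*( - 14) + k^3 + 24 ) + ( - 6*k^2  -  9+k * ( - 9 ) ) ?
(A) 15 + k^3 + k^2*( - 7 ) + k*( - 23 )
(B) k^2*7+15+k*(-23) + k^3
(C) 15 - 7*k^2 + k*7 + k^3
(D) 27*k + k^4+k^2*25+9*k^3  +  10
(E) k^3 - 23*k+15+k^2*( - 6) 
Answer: A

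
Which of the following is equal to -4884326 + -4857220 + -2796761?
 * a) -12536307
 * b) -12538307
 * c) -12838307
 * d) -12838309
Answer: b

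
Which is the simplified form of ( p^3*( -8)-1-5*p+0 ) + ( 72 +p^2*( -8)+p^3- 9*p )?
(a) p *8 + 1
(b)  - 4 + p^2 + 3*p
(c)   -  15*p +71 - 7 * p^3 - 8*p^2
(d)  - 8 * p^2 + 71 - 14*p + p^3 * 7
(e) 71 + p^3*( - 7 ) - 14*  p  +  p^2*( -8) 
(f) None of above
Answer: e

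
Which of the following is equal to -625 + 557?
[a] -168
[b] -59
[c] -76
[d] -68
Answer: d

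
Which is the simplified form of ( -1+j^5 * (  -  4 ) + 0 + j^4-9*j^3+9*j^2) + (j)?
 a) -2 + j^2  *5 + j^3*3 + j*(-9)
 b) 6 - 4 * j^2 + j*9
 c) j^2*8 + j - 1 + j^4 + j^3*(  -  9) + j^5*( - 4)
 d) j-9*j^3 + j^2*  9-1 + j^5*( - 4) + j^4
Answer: d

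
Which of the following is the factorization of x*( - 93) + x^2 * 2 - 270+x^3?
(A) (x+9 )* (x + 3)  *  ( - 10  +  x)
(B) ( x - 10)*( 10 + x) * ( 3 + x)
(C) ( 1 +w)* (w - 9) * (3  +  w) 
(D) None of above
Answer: A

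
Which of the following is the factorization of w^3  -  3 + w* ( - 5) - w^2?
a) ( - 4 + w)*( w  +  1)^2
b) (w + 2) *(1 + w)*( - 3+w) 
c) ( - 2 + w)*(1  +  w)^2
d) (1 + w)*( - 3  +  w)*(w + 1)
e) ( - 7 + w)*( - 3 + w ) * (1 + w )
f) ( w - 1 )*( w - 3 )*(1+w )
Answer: d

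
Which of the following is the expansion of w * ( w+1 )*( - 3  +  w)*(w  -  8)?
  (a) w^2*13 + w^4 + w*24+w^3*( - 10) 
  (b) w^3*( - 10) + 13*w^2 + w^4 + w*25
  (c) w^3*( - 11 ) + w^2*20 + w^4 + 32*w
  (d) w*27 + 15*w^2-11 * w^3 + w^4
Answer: a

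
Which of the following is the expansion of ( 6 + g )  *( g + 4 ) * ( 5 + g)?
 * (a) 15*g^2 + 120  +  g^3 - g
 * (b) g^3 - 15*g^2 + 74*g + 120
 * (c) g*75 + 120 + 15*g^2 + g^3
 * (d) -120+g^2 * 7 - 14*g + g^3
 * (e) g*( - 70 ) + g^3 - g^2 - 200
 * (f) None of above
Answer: f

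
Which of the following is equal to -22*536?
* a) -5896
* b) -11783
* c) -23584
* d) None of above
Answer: d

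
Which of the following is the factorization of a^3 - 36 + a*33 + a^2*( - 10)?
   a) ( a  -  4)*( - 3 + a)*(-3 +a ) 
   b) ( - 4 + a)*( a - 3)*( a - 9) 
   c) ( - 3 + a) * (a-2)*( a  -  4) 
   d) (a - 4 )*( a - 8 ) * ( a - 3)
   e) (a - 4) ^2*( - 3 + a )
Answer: a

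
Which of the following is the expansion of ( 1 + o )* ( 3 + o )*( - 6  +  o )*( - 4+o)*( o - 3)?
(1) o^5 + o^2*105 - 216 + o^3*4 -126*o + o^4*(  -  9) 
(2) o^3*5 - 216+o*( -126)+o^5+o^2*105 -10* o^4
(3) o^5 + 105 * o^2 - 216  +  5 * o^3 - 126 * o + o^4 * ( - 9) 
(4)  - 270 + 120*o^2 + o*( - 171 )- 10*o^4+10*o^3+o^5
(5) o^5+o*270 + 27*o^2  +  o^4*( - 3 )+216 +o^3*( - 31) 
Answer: 3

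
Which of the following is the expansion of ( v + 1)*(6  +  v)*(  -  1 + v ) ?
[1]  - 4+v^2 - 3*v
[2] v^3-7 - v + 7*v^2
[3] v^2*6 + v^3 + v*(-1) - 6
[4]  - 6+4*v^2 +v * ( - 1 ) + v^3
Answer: 3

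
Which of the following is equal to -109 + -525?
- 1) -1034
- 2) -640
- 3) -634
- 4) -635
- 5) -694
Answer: 3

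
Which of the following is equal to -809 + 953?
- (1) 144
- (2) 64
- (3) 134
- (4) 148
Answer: 1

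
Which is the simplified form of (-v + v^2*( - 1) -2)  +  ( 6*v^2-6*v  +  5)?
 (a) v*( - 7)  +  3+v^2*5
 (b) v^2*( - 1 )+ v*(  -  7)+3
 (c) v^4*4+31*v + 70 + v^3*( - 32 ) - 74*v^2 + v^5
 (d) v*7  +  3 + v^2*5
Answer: a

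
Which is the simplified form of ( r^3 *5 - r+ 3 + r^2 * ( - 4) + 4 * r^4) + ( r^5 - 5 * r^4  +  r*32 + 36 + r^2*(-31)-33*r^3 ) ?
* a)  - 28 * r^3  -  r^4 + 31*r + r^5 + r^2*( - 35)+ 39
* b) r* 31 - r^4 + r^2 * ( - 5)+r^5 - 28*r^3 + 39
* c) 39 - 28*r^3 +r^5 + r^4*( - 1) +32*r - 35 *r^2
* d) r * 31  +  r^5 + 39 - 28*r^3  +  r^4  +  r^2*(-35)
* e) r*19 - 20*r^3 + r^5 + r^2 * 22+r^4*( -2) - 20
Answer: a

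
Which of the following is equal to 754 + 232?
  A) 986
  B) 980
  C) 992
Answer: A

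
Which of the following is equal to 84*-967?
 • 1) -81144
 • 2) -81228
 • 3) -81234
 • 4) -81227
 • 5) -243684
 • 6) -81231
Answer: 2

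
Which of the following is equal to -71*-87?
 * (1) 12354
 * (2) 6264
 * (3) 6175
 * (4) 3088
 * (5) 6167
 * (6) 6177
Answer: 6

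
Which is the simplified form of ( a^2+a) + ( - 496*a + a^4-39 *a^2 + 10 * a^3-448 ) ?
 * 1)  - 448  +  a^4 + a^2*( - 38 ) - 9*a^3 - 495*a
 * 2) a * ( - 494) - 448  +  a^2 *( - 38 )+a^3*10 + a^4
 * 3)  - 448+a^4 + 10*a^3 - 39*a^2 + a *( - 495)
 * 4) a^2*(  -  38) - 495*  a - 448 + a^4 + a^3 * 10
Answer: 4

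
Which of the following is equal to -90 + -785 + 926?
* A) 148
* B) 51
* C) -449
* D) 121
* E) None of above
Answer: B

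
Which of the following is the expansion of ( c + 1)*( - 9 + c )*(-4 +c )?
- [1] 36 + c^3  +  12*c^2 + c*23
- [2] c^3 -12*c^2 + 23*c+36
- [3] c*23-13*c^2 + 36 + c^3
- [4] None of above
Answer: 2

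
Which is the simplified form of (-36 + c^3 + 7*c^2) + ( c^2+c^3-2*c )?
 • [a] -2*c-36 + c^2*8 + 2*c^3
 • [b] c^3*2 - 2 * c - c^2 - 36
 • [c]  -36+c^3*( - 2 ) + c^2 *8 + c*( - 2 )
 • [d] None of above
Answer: a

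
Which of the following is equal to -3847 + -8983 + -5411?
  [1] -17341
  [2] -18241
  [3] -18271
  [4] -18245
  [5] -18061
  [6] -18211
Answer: 2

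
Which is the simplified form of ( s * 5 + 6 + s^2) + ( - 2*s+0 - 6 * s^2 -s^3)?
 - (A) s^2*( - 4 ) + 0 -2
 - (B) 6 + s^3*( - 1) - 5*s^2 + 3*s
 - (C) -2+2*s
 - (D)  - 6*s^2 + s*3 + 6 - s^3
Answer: B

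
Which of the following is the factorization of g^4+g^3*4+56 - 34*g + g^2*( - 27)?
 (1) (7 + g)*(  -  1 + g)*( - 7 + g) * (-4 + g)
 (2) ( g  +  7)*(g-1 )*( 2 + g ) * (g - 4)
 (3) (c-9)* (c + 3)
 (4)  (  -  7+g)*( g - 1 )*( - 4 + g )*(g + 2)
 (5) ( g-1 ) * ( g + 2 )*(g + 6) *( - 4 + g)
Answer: 2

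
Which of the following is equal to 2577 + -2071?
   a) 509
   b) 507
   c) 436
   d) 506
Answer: d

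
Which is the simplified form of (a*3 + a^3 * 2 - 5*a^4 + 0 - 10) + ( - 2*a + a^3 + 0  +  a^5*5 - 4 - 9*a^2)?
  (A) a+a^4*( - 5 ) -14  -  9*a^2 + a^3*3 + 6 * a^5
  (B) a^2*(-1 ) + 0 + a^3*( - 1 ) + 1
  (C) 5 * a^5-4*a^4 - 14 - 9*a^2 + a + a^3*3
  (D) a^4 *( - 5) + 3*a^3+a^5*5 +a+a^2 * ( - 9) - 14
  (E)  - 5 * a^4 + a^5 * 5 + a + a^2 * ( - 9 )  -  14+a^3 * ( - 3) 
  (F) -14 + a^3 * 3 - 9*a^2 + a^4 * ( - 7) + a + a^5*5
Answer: D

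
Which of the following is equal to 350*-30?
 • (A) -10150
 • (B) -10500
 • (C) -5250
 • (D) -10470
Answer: B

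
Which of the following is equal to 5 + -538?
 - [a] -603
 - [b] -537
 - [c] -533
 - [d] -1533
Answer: c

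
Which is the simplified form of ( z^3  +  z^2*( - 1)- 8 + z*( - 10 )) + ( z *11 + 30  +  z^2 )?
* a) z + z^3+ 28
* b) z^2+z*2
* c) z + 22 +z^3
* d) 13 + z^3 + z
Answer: c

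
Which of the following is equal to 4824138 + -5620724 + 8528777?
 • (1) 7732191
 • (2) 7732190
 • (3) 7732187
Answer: 1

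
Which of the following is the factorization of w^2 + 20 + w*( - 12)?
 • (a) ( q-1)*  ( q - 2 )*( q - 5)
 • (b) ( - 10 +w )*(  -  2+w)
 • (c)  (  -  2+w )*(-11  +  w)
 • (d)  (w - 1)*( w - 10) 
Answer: b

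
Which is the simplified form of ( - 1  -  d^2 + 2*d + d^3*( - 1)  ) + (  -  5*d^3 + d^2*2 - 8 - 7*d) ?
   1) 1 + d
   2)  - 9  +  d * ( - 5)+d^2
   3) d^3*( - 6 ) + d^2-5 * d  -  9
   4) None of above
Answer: 3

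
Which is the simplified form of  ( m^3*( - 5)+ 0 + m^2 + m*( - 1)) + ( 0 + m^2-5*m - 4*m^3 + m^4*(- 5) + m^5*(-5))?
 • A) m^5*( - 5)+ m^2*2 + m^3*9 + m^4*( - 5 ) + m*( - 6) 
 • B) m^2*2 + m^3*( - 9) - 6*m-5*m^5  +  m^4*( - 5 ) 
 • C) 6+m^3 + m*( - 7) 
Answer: B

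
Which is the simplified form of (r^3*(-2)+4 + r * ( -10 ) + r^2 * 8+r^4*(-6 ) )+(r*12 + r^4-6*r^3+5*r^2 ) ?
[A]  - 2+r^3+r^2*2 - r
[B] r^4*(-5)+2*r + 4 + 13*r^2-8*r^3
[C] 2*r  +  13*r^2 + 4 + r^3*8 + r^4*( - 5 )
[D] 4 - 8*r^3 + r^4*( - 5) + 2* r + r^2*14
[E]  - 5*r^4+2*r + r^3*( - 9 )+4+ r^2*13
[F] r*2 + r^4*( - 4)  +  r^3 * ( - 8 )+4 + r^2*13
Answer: B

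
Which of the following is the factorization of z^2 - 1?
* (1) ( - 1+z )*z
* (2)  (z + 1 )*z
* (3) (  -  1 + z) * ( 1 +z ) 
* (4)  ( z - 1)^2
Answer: 3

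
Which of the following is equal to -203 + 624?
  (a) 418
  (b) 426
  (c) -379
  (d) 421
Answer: d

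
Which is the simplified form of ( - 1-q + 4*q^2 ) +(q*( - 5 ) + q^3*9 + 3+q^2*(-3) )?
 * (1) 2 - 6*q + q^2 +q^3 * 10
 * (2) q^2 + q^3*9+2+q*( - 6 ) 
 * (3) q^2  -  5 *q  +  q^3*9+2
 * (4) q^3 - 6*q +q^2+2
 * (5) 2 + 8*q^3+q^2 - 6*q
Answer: 2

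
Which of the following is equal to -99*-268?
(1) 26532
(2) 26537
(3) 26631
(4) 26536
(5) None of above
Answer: 1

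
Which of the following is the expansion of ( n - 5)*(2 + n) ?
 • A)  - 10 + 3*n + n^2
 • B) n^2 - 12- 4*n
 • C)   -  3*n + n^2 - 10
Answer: C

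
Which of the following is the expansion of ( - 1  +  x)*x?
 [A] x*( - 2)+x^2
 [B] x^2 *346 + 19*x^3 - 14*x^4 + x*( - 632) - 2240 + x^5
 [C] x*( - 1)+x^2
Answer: C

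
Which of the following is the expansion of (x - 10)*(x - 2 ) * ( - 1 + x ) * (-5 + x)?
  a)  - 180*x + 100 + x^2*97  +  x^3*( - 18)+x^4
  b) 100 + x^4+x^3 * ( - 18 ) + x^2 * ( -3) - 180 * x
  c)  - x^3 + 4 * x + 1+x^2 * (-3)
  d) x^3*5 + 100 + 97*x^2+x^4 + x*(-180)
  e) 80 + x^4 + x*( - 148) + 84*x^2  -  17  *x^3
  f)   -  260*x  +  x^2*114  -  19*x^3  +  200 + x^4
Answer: a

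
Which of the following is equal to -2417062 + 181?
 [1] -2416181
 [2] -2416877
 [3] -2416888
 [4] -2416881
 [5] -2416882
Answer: 4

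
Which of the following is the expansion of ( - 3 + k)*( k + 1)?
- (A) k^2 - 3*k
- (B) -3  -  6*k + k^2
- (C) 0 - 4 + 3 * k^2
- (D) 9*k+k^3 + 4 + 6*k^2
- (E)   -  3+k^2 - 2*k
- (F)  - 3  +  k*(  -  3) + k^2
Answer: E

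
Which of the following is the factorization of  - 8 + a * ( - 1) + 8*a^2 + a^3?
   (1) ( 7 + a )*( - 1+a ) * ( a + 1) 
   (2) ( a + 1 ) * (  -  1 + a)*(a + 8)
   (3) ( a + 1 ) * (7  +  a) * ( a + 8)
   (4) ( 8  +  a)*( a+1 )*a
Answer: 2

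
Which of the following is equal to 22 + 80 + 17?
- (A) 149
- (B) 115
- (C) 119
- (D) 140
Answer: C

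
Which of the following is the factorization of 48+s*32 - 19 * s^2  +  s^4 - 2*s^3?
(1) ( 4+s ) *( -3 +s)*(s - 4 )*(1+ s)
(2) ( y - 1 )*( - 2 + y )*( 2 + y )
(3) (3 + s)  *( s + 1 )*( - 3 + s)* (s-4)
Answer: 1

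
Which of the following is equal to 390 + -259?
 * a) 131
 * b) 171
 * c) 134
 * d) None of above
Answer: a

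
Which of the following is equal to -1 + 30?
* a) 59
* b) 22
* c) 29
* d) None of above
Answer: c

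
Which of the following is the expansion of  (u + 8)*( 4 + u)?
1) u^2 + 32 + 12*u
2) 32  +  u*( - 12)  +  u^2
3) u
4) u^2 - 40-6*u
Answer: 1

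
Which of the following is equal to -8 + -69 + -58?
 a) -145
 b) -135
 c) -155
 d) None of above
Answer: b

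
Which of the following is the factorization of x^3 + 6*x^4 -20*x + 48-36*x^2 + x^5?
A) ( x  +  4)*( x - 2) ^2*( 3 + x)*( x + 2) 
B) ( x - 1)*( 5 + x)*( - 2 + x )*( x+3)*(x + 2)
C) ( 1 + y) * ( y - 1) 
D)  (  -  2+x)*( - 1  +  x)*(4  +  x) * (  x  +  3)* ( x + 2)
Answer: D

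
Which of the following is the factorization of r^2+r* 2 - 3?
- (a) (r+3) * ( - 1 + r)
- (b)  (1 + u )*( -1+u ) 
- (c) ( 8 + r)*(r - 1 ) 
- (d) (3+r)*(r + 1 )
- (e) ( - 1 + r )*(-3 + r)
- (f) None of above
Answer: a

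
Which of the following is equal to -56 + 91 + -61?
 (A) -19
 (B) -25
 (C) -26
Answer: C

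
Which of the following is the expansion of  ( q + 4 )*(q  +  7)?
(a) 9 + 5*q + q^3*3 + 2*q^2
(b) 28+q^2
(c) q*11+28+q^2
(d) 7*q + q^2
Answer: c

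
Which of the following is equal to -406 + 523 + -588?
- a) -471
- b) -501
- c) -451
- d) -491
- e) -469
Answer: a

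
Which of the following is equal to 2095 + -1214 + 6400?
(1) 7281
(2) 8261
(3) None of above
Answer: 1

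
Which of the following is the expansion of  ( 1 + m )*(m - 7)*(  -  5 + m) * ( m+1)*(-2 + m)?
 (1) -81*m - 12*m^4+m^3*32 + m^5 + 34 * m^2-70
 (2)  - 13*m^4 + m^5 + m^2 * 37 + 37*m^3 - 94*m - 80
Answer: 1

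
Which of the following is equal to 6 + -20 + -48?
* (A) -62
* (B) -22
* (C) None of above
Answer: A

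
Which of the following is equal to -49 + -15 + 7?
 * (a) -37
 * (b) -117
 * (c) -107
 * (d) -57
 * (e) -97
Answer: d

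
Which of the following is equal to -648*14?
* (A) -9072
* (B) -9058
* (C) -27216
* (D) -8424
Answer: A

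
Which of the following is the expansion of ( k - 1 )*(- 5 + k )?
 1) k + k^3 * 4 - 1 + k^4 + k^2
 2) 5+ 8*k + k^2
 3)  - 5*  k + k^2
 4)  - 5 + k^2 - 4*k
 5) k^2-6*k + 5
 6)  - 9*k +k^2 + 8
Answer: 5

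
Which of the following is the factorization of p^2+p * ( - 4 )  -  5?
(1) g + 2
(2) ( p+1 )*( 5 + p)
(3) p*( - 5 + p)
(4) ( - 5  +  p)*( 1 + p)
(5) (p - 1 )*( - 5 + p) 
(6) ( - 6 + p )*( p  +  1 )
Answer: 4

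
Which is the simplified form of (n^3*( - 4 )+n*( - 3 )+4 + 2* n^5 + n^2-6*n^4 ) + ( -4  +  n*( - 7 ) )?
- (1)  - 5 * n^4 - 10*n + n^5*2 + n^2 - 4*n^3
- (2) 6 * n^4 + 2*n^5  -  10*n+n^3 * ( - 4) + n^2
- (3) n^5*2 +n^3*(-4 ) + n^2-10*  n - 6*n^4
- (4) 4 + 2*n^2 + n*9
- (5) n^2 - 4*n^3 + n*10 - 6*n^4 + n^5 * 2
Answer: 3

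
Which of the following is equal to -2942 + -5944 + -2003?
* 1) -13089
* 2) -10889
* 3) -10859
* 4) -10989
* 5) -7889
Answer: 2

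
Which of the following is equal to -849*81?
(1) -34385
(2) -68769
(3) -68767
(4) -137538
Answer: 2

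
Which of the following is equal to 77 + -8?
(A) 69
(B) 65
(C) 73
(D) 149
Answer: A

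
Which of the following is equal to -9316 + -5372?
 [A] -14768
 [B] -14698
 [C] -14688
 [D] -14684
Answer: C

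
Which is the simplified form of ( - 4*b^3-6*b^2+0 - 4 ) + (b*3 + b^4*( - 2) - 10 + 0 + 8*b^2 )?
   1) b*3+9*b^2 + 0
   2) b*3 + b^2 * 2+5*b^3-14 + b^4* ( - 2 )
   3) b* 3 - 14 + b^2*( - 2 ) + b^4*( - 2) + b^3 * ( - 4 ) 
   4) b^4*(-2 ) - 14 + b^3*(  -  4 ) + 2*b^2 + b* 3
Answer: 4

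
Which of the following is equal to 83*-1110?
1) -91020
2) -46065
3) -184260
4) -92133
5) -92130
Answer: 5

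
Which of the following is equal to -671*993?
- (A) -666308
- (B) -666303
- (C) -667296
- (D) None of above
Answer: B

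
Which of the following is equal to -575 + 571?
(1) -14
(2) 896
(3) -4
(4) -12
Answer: 3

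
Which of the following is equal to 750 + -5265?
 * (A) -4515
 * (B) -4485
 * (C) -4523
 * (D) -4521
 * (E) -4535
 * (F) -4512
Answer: A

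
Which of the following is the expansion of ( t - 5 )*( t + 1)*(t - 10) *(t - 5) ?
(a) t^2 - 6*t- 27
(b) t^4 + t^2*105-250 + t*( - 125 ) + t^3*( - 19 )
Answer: b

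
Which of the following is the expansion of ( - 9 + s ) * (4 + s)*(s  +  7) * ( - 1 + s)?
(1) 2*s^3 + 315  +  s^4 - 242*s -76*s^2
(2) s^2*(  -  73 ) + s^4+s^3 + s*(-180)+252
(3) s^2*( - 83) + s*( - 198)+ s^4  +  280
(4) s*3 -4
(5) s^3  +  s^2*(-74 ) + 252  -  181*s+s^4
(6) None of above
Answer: 6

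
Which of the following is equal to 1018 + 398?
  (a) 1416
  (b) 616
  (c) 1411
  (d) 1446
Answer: a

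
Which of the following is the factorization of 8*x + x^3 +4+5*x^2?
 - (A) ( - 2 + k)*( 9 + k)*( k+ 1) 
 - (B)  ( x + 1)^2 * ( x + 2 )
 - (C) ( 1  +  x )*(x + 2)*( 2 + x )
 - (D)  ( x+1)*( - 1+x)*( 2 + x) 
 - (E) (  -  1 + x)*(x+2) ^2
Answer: C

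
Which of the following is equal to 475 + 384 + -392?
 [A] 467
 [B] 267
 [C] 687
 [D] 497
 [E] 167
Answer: A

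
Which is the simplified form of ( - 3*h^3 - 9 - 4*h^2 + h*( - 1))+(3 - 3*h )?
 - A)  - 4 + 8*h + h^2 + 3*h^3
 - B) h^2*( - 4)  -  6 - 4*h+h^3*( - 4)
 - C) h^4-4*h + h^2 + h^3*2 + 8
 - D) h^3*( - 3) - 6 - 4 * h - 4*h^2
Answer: D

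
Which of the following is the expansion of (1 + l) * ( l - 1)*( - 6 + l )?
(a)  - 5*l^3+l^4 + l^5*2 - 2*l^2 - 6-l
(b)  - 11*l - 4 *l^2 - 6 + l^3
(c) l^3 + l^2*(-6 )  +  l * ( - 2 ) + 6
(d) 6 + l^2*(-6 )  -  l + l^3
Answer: d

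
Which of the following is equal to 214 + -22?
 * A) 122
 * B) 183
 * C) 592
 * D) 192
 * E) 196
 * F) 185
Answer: D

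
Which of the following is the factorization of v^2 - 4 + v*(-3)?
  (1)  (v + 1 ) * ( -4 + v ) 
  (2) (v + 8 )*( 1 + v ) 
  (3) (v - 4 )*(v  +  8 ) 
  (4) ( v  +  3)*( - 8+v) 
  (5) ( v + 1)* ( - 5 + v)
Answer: 1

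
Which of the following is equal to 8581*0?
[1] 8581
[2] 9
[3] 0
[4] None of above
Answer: 3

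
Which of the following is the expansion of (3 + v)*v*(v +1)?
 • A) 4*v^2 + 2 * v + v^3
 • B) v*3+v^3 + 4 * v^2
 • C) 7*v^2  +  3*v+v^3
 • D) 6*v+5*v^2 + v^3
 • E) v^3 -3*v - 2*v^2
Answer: B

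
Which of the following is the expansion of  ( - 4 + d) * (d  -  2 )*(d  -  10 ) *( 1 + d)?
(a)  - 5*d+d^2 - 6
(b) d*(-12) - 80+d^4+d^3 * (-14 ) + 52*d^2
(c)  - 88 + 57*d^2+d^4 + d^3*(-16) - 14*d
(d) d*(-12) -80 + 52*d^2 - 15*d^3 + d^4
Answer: d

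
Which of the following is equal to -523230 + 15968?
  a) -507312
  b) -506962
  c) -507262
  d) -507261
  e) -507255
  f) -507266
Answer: c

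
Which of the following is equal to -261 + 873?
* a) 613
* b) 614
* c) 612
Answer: c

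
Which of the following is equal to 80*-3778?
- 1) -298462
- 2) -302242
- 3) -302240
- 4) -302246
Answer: 3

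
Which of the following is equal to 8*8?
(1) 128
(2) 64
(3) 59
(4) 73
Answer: 2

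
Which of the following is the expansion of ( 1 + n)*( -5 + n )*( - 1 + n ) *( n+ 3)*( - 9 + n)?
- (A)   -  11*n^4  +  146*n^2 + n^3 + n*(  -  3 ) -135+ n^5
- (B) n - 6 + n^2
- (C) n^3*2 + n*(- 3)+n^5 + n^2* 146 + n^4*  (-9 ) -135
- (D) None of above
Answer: D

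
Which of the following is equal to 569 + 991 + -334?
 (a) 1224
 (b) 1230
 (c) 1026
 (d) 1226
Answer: d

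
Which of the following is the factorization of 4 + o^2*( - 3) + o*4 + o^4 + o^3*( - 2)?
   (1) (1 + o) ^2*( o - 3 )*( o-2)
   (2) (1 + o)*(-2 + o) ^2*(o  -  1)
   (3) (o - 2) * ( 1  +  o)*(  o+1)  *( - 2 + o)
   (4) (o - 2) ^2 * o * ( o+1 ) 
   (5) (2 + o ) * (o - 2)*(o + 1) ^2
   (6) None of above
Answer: 3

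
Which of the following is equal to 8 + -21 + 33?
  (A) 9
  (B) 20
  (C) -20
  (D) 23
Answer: B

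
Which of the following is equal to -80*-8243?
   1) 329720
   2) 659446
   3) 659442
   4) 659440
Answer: 4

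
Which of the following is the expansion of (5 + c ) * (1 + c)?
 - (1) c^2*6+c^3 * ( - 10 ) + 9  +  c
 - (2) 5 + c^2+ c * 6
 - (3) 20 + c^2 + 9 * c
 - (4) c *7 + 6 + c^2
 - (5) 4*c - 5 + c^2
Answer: 2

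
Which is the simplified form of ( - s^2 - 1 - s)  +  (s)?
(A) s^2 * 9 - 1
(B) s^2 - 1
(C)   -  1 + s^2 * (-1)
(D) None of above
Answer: C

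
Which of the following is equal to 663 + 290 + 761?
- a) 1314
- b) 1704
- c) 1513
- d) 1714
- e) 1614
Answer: d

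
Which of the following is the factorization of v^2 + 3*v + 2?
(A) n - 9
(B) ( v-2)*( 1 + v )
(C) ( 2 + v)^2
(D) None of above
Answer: D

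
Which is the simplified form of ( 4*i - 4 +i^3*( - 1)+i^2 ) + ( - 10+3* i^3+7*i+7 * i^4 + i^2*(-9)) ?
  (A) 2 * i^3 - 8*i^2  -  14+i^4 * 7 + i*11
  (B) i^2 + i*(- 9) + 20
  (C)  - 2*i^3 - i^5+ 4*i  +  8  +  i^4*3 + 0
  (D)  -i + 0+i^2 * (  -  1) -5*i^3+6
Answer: A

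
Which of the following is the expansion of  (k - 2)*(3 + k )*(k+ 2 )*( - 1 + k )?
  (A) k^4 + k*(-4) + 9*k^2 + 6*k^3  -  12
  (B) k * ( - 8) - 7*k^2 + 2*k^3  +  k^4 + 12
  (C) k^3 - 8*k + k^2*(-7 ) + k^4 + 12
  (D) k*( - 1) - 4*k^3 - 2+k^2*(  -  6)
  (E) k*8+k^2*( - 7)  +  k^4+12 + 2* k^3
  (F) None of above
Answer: B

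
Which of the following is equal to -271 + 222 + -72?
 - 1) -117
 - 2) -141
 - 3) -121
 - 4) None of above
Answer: 3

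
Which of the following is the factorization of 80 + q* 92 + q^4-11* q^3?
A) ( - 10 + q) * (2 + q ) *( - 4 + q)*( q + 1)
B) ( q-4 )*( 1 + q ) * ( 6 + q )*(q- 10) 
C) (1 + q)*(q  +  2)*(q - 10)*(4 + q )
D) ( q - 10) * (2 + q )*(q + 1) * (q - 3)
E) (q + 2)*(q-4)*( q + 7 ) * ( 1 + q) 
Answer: A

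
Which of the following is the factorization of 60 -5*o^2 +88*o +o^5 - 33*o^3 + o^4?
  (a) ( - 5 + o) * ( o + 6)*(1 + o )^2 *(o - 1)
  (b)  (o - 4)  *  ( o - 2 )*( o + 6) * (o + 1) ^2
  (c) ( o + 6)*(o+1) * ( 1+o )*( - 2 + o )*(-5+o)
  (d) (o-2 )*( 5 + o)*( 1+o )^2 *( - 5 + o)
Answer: c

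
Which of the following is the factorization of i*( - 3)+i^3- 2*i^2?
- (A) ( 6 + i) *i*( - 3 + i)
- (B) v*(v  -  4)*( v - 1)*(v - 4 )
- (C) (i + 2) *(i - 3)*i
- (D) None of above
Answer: D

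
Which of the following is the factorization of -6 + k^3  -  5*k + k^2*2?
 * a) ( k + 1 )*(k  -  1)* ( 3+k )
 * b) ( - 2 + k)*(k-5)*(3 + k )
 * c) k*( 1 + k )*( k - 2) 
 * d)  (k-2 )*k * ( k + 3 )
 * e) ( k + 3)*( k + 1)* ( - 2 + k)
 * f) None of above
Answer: e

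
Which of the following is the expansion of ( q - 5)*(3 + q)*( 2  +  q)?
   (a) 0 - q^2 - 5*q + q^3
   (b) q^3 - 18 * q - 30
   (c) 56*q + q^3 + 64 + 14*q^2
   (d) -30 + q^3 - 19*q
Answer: d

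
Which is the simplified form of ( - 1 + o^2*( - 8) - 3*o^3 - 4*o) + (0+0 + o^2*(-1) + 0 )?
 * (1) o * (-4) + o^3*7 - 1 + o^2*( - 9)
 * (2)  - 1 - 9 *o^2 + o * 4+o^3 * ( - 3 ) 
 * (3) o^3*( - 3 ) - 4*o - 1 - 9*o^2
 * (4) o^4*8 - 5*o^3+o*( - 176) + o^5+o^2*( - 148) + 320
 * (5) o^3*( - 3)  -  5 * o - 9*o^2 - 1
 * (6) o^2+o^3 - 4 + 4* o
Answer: 3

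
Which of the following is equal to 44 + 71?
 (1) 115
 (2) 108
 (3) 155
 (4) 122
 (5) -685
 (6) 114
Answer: 1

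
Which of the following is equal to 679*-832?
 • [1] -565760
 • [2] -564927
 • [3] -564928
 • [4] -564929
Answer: 3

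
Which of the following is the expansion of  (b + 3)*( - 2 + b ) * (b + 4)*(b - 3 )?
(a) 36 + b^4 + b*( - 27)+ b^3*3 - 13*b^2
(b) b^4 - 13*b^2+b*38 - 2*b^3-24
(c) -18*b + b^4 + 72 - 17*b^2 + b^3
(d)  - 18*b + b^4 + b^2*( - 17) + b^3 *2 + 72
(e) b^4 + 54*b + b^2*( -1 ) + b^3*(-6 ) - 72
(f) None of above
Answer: d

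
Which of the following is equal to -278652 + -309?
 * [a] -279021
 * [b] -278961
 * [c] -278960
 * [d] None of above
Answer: b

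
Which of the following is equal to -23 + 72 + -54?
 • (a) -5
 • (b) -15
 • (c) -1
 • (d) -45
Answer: a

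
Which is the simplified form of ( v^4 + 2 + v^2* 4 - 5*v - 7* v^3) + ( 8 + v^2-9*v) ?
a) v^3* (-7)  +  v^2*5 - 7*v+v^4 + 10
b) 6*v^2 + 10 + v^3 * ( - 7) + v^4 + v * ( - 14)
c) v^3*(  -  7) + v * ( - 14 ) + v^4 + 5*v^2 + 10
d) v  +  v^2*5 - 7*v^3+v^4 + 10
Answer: c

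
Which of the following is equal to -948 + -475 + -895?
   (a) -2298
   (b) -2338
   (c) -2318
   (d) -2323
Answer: c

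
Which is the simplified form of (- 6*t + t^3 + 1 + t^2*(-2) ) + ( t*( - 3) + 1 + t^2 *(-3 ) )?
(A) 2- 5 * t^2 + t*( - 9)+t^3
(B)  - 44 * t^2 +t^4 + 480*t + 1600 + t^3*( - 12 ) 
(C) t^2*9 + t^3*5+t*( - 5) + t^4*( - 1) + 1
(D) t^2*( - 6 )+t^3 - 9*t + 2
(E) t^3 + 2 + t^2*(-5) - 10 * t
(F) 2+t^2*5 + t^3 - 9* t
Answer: A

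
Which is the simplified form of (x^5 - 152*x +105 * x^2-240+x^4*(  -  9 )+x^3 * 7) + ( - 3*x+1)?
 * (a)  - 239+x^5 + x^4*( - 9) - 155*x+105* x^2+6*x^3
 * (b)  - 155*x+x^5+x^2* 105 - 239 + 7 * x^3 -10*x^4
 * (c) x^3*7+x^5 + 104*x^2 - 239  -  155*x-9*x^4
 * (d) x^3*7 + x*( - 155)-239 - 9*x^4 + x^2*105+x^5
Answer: d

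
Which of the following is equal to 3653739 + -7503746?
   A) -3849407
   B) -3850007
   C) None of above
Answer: B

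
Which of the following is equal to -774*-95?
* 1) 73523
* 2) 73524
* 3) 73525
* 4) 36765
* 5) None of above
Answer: 5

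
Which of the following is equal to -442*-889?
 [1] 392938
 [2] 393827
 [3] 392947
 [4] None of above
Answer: 1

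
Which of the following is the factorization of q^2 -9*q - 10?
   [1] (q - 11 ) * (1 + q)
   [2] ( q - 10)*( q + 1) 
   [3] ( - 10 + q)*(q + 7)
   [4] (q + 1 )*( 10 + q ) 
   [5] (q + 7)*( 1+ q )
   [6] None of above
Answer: 2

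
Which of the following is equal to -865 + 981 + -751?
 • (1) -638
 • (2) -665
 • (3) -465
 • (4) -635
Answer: 4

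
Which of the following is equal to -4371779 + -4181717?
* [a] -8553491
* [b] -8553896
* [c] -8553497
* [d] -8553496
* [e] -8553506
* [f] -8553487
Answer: d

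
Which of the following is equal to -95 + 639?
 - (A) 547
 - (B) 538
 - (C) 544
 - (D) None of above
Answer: C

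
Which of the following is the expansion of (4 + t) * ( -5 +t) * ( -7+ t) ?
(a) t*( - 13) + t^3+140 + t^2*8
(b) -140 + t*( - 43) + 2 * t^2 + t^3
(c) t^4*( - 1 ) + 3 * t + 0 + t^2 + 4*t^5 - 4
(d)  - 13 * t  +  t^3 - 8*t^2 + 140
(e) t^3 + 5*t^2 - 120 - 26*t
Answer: d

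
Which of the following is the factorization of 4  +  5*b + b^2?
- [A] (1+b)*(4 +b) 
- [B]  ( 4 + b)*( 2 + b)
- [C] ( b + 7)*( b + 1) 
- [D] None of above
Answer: A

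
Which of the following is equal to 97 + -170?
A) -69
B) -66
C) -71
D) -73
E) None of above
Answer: D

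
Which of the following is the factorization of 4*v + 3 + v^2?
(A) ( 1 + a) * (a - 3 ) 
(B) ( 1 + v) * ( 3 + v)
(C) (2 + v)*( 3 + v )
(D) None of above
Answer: B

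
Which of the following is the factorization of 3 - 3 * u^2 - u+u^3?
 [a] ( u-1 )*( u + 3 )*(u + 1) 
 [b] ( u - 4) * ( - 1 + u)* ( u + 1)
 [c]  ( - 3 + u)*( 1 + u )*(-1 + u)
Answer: c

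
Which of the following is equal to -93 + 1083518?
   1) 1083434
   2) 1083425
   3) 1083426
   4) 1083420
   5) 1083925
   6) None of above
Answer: 2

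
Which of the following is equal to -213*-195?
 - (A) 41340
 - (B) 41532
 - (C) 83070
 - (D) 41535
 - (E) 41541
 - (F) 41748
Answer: D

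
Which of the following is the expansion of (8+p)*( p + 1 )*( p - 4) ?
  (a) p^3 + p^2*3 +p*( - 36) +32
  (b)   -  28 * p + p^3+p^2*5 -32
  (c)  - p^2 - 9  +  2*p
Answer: b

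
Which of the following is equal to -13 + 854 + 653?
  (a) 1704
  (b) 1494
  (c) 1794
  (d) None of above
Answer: b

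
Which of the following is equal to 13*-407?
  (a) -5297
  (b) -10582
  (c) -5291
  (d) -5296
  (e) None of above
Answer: c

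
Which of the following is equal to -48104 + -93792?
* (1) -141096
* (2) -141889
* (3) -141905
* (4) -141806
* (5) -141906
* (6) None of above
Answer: 6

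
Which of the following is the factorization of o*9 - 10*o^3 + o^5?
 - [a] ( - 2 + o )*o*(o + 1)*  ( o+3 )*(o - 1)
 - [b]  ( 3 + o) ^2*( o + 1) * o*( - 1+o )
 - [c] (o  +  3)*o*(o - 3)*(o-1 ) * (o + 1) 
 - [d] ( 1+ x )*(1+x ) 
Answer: c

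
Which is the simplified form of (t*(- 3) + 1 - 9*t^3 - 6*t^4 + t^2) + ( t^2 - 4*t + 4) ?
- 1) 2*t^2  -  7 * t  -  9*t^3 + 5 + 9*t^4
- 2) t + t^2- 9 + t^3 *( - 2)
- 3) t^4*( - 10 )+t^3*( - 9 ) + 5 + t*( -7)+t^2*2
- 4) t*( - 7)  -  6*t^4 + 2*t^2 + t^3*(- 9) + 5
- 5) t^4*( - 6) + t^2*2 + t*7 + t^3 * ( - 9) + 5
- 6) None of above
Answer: 4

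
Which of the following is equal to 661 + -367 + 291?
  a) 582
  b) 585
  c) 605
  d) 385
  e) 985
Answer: b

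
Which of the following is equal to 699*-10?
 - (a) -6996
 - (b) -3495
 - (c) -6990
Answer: c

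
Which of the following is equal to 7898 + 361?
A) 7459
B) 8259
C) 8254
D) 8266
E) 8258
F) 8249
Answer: B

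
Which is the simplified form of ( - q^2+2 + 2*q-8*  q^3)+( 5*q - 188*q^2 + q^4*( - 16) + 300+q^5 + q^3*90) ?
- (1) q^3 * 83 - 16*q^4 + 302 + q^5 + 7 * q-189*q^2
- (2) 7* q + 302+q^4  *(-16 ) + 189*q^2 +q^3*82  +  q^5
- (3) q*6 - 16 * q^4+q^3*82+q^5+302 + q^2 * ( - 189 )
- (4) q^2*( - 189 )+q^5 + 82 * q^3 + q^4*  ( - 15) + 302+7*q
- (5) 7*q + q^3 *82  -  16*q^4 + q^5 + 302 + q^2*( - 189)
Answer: 5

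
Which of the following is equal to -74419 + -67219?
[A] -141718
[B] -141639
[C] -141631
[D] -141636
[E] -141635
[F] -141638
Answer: F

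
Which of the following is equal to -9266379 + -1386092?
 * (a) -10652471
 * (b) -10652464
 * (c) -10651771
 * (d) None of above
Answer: a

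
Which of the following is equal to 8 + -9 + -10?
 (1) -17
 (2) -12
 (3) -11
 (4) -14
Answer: 3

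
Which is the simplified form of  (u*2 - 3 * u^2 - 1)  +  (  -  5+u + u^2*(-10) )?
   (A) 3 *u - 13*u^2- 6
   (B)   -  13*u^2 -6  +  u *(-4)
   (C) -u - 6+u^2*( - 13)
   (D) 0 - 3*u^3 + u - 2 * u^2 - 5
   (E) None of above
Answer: A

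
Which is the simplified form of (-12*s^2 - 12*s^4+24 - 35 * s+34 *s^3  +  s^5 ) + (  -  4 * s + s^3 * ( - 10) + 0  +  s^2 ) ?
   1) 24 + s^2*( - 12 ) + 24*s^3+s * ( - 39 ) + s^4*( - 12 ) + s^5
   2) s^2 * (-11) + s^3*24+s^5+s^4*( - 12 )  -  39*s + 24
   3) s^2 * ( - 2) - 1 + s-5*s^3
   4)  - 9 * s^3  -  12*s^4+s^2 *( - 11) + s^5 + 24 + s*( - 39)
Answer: 2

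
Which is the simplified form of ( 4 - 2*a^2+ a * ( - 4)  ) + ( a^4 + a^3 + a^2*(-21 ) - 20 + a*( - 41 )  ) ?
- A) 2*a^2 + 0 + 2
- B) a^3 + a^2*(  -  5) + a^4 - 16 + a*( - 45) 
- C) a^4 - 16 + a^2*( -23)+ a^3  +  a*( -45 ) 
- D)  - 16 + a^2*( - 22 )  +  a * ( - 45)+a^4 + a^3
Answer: C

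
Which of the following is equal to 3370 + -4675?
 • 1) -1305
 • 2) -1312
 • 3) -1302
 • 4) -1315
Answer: 1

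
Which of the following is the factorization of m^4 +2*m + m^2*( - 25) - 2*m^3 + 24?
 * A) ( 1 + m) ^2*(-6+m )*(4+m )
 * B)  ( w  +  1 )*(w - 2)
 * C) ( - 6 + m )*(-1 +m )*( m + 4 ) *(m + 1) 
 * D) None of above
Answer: C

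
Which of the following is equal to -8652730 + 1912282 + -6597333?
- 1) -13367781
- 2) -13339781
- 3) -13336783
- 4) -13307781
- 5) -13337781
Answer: 5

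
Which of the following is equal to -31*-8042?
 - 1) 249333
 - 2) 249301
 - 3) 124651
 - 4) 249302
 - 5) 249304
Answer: 4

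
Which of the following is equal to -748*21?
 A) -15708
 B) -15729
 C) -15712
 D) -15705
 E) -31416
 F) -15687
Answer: A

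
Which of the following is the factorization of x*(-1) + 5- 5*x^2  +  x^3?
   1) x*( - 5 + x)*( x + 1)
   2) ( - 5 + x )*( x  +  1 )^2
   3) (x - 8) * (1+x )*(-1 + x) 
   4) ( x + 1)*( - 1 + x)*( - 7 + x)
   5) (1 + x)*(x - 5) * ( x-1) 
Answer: 5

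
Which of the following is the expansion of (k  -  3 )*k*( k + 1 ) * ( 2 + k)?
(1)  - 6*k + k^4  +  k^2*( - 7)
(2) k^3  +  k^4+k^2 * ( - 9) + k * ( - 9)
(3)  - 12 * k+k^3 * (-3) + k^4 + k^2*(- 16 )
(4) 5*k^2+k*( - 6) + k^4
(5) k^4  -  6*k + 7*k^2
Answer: 1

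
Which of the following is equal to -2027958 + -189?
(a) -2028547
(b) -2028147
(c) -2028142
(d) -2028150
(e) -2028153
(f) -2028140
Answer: b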